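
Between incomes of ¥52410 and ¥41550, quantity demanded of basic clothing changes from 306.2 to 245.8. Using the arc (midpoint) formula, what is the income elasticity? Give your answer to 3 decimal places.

ΔQ = 245.8 − 306.2 = -60.4; midpoint Q̄ = (306.2 + 245.8)/2 = 276.
ΔI = 41550 − 52410 = -10860; midpoint Ī = (52410 + 41550)/2 = 46980.
η = (ΔQ/Q̄) ÷ (ΔI/Ī) = (-60.4/276) ÷ (-10860/46980) = 0.947.

0.947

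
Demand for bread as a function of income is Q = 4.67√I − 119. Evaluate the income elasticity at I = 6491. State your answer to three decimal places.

At I = 6491: Q = 257.247.
dQ/dI = 4.67/(2√I) = 0.0289822 at this income.
η = (dQ/dI)·(I/Q) = 0.0289822 × (6491/257.247) = 0.731.

0.731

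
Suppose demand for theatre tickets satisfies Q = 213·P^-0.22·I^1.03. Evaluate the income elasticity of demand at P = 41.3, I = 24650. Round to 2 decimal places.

For a multiplicative demand Q = A·P^α·I^β, the income elasticity is β everywhere.
Here β = 1.03, so η = 1.03.

1.03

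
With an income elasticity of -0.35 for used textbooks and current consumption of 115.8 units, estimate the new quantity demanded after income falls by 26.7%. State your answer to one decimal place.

%ΔQ ≈ η × %ΔI = -0.35 × (-26.7%) = 9.345%.
New Q ≈ 115.8 × (1 + 0.09345) = 126.6.

126.6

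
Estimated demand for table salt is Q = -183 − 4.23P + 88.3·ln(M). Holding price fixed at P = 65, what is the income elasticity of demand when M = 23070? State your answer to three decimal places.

At P = 65, M = 23070: Q = 429.137.
Holding P constant, ∂Q/∂M = 88.3/M = 0.00382748.
η_M = (∂Q/∂M)·(M/Q) = 0.00382748 × (23070/429.137) = 0.206.

0.206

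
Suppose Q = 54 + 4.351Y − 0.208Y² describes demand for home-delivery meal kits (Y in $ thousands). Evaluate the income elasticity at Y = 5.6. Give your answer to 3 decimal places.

At Y = 5.6: Q = 71.8427.
dQ/dY = 4.351 − 0.416Y = 2.02140.
η = (dQ/dY)·(Y/Q) = 2.02140 × (5.6/71.8427) = 0.158.

0.158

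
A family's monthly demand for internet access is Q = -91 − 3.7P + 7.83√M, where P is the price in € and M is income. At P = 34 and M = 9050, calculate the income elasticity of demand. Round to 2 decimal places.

At P = 34, M = 9050: Q = 528.080.
Holding P constant, ∂Q/∂M = 7.83/(2√M) = 0.0411536.
η_M = (∂Q/∂M)·(M/Q) = 0.0411536 × (9050/528.080) = 0.71.

0.71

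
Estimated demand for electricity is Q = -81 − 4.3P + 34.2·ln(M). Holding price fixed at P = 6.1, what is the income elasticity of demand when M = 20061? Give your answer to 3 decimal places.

0.148

At P = 6.1, M = 20061: Q = 231.573.
Holding P constant, ∂Q/∂M = 34.2/M = 0.0017048.
η_M = (∂Q/∂M)·(M/Q) = 0.0017048 × (20061/231.573) = 0.148.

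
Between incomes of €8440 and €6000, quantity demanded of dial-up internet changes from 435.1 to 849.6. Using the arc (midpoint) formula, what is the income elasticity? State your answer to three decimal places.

-1.909

ΔQ = 849.6 − 435.1 = 414.5; midpoint Q̄ = (435.1 + 849.6)/2 = 642.35.
ΔI = 6000 − 8440 = -2440; midpoint Ī = (8440 + 6000)/2 = 7220.
η = (ΔQ/Q̄) ÷ (ΔI/Ī) = (414.5/642.35) ÷ (-2440/7220) = -1.909.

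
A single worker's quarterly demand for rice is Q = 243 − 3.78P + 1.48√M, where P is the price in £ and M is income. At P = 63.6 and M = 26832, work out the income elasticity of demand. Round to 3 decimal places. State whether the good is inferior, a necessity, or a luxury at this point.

0.495 (necessity)

At P = 63.6, M = 26832: Q = 245.023.
Holding P constant, ∂Q/∂M = 1.48/(2√M) = 0.00451757.
η_M = (∂Q/∂M)·(M/Q) = 0.00451757 × (26832/245.023) = 0.495.
Since 0 < η < 1, this is a necessity.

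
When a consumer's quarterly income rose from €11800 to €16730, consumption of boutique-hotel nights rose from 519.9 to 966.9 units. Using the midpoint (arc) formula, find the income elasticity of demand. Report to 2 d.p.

1.74

ΔQ = 966.9 − 519.9 = 447; midpoint Q̄ = (519.9 + 966.9)/2 = 743.4.
ΔI = 16730 − 11800 = 4930; midpoint Ī = (11800 + 16730)/2 = 14265.
η = (ΔQ/Q̄) ÷ (ΔI/Ī) = (447/743.4) ÷ (4930/14265) = 1.74.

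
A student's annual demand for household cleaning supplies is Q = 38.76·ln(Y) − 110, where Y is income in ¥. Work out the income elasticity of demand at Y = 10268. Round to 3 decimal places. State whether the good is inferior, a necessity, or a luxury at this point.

0.156 (necessity)

At Y = 10268: Q = 248.018.
dQ/dY = 38.76/Y = 0.00377483 at this income.
η = (dQ/dY)·(Y/Q) = 0.00377483 × (10268/248.018) = 0.156.
Since 0 < η < 1, the good is a necessity.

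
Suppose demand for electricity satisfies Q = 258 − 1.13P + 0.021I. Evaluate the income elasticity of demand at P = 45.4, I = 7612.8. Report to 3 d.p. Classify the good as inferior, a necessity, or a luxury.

0.436 (necessity)

At P = 45.4, I = 7612.8: Q = 366.567.
Holding P constant, ∂Q/∂I = 0.021.
η_I = (∂Q/∂I)·(I/Q) = 0.021 × (7612.8/366.567) = 0.436.
Since 0 < η < 1, this is a necessity.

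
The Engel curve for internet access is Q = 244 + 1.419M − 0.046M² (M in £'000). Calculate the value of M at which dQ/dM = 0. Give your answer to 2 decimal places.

dQ/dM = 1.419 − 0.092M.
The good is inferior where dQ/dM < 0. Setting dQ/dM = 0 gives M = 1.419 / 0.092 = 15.42.

15.42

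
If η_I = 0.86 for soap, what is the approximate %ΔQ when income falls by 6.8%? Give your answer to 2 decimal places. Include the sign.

%ΔQ ≈ η × %ΔI = 0.86 × (-6.8%) = -5.85%.

-5.85%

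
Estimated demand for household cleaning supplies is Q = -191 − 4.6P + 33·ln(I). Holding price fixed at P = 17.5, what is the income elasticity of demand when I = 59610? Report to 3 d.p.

At P = 17.5, I = 59610: Q = 91.354.
Holding P constant, ∂Q/∂I = 33/I = 0.000553598.
η_I = (∂Q/∂I)·(I/Q) = 0.000553598 × (59610/91.354) = 0.361.

0.361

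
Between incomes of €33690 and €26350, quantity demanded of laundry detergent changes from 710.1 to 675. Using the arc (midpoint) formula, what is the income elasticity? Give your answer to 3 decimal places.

0.207

ΔQ = 675 − 710.1 = -35.1; midpoint Q̄ = (710.1 + 675)/2 = 692.55.
ΔI = 26350 − 33690 = -7340; midpoint Ī = (33690 + 26350)/2 = 30020.
η = (ΔQ/Q̄) ÷ (ΔI/Ī) = (-35.1/692.55) ÷ (-7340/30020) = 0.207.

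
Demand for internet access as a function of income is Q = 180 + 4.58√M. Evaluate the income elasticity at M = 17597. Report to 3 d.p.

0.386

At M = 17597: Q = 787.554.
dQ/dM = 4.58/(2√M) = 0.017263 at this income.
η = (dQ/dM)·(M/Q) = 0.017263 × (17597/787.554) = 0.386.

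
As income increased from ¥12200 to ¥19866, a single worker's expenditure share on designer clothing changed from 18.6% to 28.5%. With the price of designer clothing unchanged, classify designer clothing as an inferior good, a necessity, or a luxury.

The budget share rises as income rises, so η > 1.

luxury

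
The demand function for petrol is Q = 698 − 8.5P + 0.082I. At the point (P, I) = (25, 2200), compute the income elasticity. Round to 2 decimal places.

0.27

At P = 25, I = 2200: Q = 665.900.
Holding P constant, ∂Q/∂I = 0.082.
η_I = (∂Q/∂I)·(I/Q) = 0.082 × (2200/665.900) = 0.27.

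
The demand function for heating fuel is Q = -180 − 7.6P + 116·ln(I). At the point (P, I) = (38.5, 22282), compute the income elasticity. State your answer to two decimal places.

0.17

At P = 38.5, I = 22282: Q = 688.738.
Holding P constant, ∂Q/∂I = 116/I = 0.005206.
η_I = (∂Q/∂I)·(I/Q) = 0.005206 × (22282/688.738) = 0.17.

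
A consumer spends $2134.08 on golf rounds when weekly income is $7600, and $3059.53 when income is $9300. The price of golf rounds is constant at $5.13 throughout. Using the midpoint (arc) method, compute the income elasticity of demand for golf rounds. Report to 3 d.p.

With a constant price, Q₁ = 2134.08/5.13 = 416.000 and Q₂ = 3059.53/5.13 = 596.400 (equivalently, work directly with expenditure since P cancels).
Midpoint %ΔQ = (3059.53 − 2134.08)/2596.81 = 0.35638; midpoint %ΔI = (9300 − 7600)/8450 = 0.20118.
η = 0.35638 / 0.20118 = 1.771.

1.771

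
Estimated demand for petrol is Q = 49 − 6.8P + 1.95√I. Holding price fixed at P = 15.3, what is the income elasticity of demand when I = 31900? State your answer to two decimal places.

0.59

At P = 15.3, I = 31900: Q = 293.241.
Holding P constant, ∂Q/∂I = 1.95/(2√I) = 0.00545895.
η_I = (∂Q/∂I)·(I/Q) = 0.00545895 × (31900/293.241) = 0.59.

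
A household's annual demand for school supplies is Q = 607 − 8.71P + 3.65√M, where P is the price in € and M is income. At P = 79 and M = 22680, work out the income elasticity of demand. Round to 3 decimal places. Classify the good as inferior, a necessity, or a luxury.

0.587 (necessity)

At P = 79, M = 22680: Q = 468.596.
Holding P constant, ∂Q/∂M = 3.65/(2√M) = 0.0121183.
η_M = (∂Q/∂M)·(M/Q) = 0.0121183 × (22680/468.596) = 0.587.
Since 0 < η < 1, this is a necessity.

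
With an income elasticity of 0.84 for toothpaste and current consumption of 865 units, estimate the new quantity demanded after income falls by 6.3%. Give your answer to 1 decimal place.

%ΔQ ≈ η × %ΔI = 0.84 × (-6.3%) = -5.292%.
New Q ≈ 865 × (1 − 0.05292) = 819.2.

819.2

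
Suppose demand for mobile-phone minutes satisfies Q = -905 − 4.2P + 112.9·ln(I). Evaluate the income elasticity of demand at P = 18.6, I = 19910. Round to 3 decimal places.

At P = 18.6, I = 19910: Q = 134.475.
Holding P constant, ∂Q/∂I = 112.9/I = 0.00567052.
η_I = (∂Q/∂I)·(I/Q) = 0.00567052 × (19910/134.475) = 0.840.

0.840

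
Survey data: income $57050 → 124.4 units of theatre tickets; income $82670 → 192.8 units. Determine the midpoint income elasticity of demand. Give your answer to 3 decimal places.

ΔQ = 192.8 − 124.4 = 68.4; midpoint Q̄ = (124.4 + 192.8)/2 = 158.6.
ΔI = 82670 − 57050 = 25620; midpoint Ī = (57050 + 82670)/2 = 69860.
η = (ΔQ/Q̄) ÷ (ΔI/Ī) = (68.4/158.6) ÷ (25620/69860) = 1.176.

1.176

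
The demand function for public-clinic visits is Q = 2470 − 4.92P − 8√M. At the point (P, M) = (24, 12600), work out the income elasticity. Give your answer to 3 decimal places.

-0.309

At P = 24, M = 12600: Q = 1453.922.
Holding P constant, ∂Q/∂M = -8/(2√M) = -0.0356348.
η_M = (∂Q/∂M)·(M/Q) = -0.0356348 × (12600/1453.922) = -0.309.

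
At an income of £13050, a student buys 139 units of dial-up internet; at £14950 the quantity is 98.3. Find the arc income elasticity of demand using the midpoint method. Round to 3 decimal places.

-2.528

ΔQ = 98.3 − 139 = -40.7; midpoint Q̄ = (139 + 98.3)/2 = 118.65.
ΔI = 14950 − 13050 = 1900; midpoint Ī = (13050 + 14950)/2 = 14000.
η = (ΔQ/Q̄) ÷ (ΔI/Ī) = (-40.7/118.65) ÷ (1900/14000) = -2.528.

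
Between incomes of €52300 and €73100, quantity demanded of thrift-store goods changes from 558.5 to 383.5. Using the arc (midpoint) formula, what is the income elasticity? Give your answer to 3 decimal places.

-1.120

ΔQ = 383.5 − 558.5 = -175; midpoint Q̄ = (558.5 + 383.5)/2 = 471.
ΔI = 73100 − 52300 = 20800; midpoint Ī = (52300 + 73100)/2 = 62700.
η = (ΔQ/Q̄) ÷ (ΔI/Ī) = (-175/471) ÷ (20800/62700) = -1.120.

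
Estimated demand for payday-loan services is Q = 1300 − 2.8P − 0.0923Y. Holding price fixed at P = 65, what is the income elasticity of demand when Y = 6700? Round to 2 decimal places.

-1.24

At P = 65, Y = 6700: Q = 499.590.
Holding P constant, ∂Q/∂Y = −0.0923.
η_Y = (∂Q/∂Y)·(Y/Q) = -0.0923 × (6700/499.590) = -1.24.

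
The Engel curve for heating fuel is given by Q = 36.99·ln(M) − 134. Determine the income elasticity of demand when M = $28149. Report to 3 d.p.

At M = 28149: Q = 244.972.
dQ/dM = 36.99/M = 0.00131408 at this income.
η = (dQ/dM)·(M/Q) = 0.00131408 × (28149/244.972) = 0.151.

0.151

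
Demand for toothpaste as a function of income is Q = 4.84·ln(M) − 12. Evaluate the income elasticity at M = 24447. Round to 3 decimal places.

At M = 24447: Q = 36.905.
dQ/dM = 4.84/M = 0.000197979 at this income.
η = (dQ/dM)·(M/Q) = 0.000197979 × (24447/36.905) = 0.131.

0.131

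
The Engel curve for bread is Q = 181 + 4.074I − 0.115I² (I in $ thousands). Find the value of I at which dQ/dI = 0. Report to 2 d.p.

dQ/dI = 4.074 − 0.23I.
The good is inferior where dQ/dI < 0. Setting dQ/dI = 0 gives I = 4.074 / 0.23 = 17.71.

17.71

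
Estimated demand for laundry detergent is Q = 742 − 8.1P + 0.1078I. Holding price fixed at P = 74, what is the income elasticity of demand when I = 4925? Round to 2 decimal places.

0.79

At P = 74, I = 4925: Q = 673.515.
Holding P constant, ∂Q/∂I = 0.1078.
η_I = (∂Q/∂I)·(I/Q) = 0.1078 × (4925/673.515) = 0.79.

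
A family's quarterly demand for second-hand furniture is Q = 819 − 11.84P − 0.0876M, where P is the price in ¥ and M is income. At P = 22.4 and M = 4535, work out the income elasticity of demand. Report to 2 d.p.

-2.54

At P = 22.4, M = 4535: Q = 156.518.
Holding P constant, ∂Q/∂M = −0.0876.
η_M = (∂Q/∂M)·(M/Q) = -0.0876 × (4535/156.518) = -2.54.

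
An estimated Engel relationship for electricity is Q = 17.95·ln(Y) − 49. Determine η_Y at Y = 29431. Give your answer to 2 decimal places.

At Y = 29431: Q = 135.702.
dQ/dY = 17.95/Y = 0.000609901 at this income.
η = (dQ/dY)·(Y/Q) = 0.000609901 × (29431/135.702) = 0.13.

0.13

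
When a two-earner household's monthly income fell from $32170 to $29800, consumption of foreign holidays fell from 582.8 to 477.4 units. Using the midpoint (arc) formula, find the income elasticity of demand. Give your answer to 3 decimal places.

2.599

ΔQ = 477.4 − 582.8 = -105.4; midpoint Q̄ = (582.8 + 477.4)/2 = 530.1.
ΔI = 29800 − 32170 = -2370; midpoint Ī = (32170 + 29800)/2 = 30985.
η = (ΔQ/Q̄) ÷ (ΔI/Ī) = (-105.4/530.1) ÷ (-2370/30985) = 2.599.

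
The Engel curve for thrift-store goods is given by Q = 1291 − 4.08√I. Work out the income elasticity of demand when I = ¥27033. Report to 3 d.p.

At I = 27033: Q = 620.178.
dQ/dI = -4.08/(2√I) = -0.0124075 at this income.
η = (dQ/dI)·(I/Q) = -0.0124075 × (27033/620.178) = -0.541.

-0.541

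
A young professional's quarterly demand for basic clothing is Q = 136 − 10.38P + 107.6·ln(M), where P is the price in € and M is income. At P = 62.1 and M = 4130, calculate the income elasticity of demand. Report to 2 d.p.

At P = 62.1, M = 4130: Q = 387.283.
Holding P constant, ∂Q/∂M = 107.6/M = 0.0260533.
η_M = (∂Q/∂M)·(M/Q) = 0.0260533 × (4130/387.283) = 0.28.

0.28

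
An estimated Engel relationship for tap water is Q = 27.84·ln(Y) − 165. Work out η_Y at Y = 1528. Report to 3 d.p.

0.712

At Y = 1528: Q = 39.115.
dQ/dY = 27.84/Y = 0.0182199 at this income.
η = (dQ/dY)·(Y/Q) = 0.0182199 × (1528/39.115) = 0.712.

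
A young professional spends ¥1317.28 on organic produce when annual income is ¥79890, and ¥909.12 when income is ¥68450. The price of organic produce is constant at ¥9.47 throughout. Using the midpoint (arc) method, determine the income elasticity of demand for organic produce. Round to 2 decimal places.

With a constant price, Q₁ = 1317.28/9.47 = 139.100 and Q₂ = 909.12/9.47 = 96.000 (equivalently, work directly with expenditure since P cancels).
Midpoint %ΔQ = (909.12 − 1317.28)/1113.20 = -0.36665; midpoint %ΔI = (68450 − 79890)/74170 = -0.15424.
η = -0.36665 / -0.15424 = 2.38.

2.38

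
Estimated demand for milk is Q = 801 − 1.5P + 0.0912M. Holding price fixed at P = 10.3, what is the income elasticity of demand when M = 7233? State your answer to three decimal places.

0.456

At P = 10.3, M = 7233: Q = 1445.200.
Holding P constant, ∂Q/∂M = 0.0912.
η_M = (∂Q/∂M)·(M/Q) = 0.0912 × (7233/1445.200) = 0.456.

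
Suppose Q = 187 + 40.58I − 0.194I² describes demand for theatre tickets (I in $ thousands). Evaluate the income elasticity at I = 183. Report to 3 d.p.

-4.988

At I = 183: Q = 1116.2740.
dQ/dI = 40.58 − 0.388I = -30.42400.
η = (dQ/dI)·(I/Q) = -30.42400 × (183/1116.2740) = -4.988.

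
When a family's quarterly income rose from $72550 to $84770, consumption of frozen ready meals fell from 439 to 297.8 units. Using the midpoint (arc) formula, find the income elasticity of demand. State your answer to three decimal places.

ΔQ = 297.8 − 439 = -141.2; midpoint Q̄ = (439 + 297.8)/2 = 368.4.
ΔI = 84770 − 72550 = 12220; midpoint Ī = (72550 + 84770)/2 = 78660.
η = (ΔQ/Q̄) ÷ (ΔI/Ī) = (-141.2/368.4) ÷ (12220/78660) = -2.467.

-2.467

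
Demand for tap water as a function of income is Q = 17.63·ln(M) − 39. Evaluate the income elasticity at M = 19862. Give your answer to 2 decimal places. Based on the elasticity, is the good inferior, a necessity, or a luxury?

0.13 (necessity)

At M = 19862: Q = 135.476.
dQ/dM = 17.63/M = 0.000887625 at this income.
η = (dQ/dM)·(M/Q) = 0.000887625 × (19862/135.476) = 0.13.
Since 0 < η < 1, the good is a necessity.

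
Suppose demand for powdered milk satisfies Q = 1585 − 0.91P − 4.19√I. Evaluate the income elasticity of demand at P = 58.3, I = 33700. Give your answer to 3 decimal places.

At P = 58.3, I = 33700: Q = 762.765.
Holding P constant, ∂Q/∂I = -4.19/(2√I) = -0.0114122.
η_I = (∂Q/∂I)·(I/Q) = -0.0114122 × (33700/762.765) = -0.504.

-0.504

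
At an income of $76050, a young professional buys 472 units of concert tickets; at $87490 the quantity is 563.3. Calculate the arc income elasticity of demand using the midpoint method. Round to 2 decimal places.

ΔQ = 563.3 − 472 = 91.3; midpoint Q̄ = (472 + 563.3)/2 = 517.65.
ΔI = 87490 − 76050 = 11440; midpoint Ī = (76050 + 87490)/2 = 81770.
η = (ΔQ/Q̄) ÷ (ΔI/Ī) = (91.3/517.65) ÷ (11440/81770) = 1.26.

1.26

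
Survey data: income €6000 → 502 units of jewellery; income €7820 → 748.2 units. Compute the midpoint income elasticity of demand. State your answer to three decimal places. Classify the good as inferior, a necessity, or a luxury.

ΔQ = 748.2 − 502 = 246.2; midpoint Q̄ = (502 + 748.2)/2 = 625.1.
ΔI = 7820 − 6000 = 1820; midpoint Ī = (6000 + 7820)/2 = 6910.
η = (ΔQ/Q̄) ÷ (ΔI/Ī) = (246.2/625.1) ÷ (1820/6910) = 1.495.
η > 1 ⇒ luxury.

1.495 (luxury)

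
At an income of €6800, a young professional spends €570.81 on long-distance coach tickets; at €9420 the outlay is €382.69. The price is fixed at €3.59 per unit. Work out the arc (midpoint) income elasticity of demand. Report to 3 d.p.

-1.221

With a constant price, Q₁ = 570.81/3.59 = 159.000 and Q₂ = 382.69/3.59 = 106.599 (equivalently, work directly with expenditure since P cancels).
Midpoint %ΔQ = (382.69 − 570.81)/476.75 = -0.39459; midpoint %ΔI = (9420 − 6800)/8110 = 0.32306.
η = -0.39459 / 0.32306 = -1.221.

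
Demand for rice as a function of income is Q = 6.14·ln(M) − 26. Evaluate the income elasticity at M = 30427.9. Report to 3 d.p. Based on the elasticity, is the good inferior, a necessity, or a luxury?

At M = 30427.9: Q = 37.384.
dQ/dM = 6.14/M = 0.000201788 at this income.
η = (dQ/dM)·(M/Q) = 0.000201788 × (30427.9/37.384) = 0.164.
Since 0 < η < 1, the good is a necessity.

0.164 (necessity)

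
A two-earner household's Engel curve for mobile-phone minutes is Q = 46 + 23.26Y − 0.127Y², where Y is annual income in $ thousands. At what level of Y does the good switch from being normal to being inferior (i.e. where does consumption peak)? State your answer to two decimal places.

91.57

dQ/dY = 23.26 − 0.254Y.
The good is inferior where dQ/dY < 0. Setting dQ/dY = 0 gives Y = 23.26 / 0.254 = 91.57.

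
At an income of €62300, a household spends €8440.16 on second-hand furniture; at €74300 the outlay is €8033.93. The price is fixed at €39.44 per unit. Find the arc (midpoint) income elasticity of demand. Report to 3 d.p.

-0.281

With a constant price, Q₁ = 8440.16/39.44 = 214.000 and Q₂ = 8033.93/39.44 = 203.700 (equivalently, work directly with expenditure since P cancels).
Midpoint %ΔQ = (8033.93 − 8440.16)/8237.05 = -0.04932; midpoint %ΔI = (74300 − 62300)/68300 = 0.17570.
η = -0.04932 / 0.17570 = -0.281.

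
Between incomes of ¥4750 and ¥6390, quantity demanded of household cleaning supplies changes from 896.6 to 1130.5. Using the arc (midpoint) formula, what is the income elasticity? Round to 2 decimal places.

0.78

ΔQ = 1130.5 − 896.6 = 233.9; midpoint Q̄ = (896.6 + 1130.5)/2 = 1013.55.
ΔI = 6390 − 4750 = 1640; midpoint Ī = (4750 + 6390)/2 = 5570.
η = (ΔQ/Q̄) ÷ (ΔI/Ī) = (233.9/1013.55) ÷ (1640/5570) = 0.78.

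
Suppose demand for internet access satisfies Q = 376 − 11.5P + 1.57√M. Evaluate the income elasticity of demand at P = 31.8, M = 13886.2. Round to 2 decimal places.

0.47

At P = 31.8, M = 13886.2: Q = 195.308.
Holding P constant, ∂Q/∂M = 1.57/(2√M) = 0.00666159.
η_M = (∂Q/∂M)·(M/Q) = 0.00666159 × (13886.2/195.308) = 0.47.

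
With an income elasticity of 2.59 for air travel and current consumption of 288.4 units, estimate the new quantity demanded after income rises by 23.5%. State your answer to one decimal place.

%ΔQ ≈ η × %ΔI = 2.59 × 23.5% = 60.865%.
New Q ≈ 288.4 × (1 + 0.60865) = 463.9.

463.9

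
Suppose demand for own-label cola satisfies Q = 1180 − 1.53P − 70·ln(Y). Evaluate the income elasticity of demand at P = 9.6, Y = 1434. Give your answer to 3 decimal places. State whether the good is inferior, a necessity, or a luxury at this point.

-0.107 (inferior good)

At P = 9.6, Y = 1434: Q = 656.536.
Holding P constant, ∂Q/∂Y = -70/Y = -0.0488145.
η_Y = (∂Q/∂Y)·(Y/Q) = -0.0488145 × (1434/656.536) = -0.107.
Since η < 0, this is an inferior good.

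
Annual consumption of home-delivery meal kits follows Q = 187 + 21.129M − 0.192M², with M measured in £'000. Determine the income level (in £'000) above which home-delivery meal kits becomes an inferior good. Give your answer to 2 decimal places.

55.02

dQ/dM = 21.129 − 0.384M.
The good is inferior where dQ/dM < 0. Setting dQ/dM = 0 gives M = 21.129 / 0.384 = 55.02.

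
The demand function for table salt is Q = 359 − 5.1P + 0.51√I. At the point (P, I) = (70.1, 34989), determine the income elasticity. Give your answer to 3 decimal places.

At P = 70.1, I = 34989: Q = 96.887.
Holding P constant, ∂Q/∂I = 0.51/(2√I) = 0.00136325.
η_I = (∂Q/∂I)·(I/Q) = 0.00136325 × (34989/96.887) = 0.492.

0.492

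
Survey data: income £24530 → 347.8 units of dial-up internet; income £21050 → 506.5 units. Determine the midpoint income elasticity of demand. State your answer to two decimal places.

ΔQ = 506.5 − 347.8 = 158.7; midpoint Q̄ = (347.8 + 506.5)/2 = 427.15.
ΔI = 21050 − 24530 = -3480; midpoint Ī = (24530 + 21050)/2 = 22790.
η = (ΔQ/Q̄) ÷ (ΔI/Ī) = (158.7/427.15) ÷ (-3480/22790) = -2.43.

-2.43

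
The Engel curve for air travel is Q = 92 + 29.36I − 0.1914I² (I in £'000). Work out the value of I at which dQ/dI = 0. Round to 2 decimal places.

dQ/dI = 29.36 − 0.3828I.
The good is inferior where dQ/dI < 0. Setting dQ/dI = 0 gives I = 29.36 / 0.3828 = 76.70.

76.70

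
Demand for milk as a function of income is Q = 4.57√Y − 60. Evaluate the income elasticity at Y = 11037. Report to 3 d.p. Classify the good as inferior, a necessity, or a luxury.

At Y = 11037: Q = 420.111.
dQ/dY = 4.57/(2√Y) = 0.0217501 at this income.
η = (dQ/dY)·(Y/Q) = 0.0217501 × (11037/420.111) = 0.571.
Since 0 < η < 1, the good is a necessity.

0.571 (necessity)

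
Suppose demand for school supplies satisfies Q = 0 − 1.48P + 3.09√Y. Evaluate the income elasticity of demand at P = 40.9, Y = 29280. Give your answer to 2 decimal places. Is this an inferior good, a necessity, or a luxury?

At P = 40.9, Y = 29280: Q = 468.210.
Holding P constant, ∂Q/∂Y = 3.09/(2√Y) = 0.00902907.
η_Y = (∂Q/∂Y)·(Y/Q) = 0.00902907 × (29280/468.210) = 0.56.
Since 0 < η < 1, this is a necessity.

0.56 (necessity)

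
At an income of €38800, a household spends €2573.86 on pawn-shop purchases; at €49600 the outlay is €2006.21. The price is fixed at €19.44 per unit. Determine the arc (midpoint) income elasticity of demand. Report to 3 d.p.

With a constant price, Q₁ = 2573.86/19.44 = 132.400 and Q₂ = 2006.21/19.44 = 103.200 (equivalently, work directly with expenditure since P cancels).
Midpoint %ΔQ = (2006.21 − 2573.86)/2290.04 = -0.24788; midpoint %ΔI = (49600 − 38800)/44200 = 0.24434.
η = -0.24788 / 0.24434 = -1.014.

-1.014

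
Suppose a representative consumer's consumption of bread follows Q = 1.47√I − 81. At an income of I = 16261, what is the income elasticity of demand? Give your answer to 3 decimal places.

At I = 16261: Q = 106.452.
dQ/dI = 1.47/(2√I) = 0.00576386 at this income.
η = (dQ/dI)·(I/Q) = 0.00576386 × (16261/106.452) = 0.880.

0.880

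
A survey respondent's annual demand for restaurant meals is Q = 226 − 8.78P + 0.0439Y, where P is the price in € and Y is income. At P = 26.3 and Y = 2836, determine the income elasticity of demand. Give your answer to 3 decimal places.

At P = 26.3, Y = 2836: Q = 119.586.
Holding P constant, ∂Q/∂Y = 0.0439.
η_Y = (∂Q/∂Y)·(Y/Q) = 0.0439 × (2836/119.586) = 1.041.

1.041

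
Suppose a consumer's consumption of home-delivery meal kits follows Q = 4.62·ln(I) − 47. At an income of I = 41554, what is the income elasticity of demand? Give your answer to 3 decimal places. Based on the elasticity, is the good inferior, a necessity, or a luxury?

At I = 41554: Q = 2.133.
dQ/dI = 4.62/I = 0.000111181 at this income.
η = (dQ/dI)·(I/Q) = 0.000111181 × (41554/2.133) = 2.166.
Since η > 1, the good is a luxury.

2.166 (luxury)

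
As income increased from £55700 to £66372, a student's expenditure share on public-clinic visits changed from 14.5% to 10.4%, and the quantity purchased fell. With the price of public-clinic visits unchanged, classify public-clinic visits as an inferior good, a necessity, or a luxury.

inferior good

Quantity demanded falls as income rises, so η < 0.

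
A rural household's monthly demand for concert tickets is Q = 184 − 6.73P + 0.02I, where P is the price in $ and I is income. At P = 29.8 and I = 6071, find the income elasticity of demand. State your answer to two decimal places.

1.16

At P = 29.8, I = 6071: Q = 104.866.
Holding P constant, ∂Q/∂I = 0.02.
η_I = (∂Q/∂I)·(I/Q) = 0.02 × (6071/104.866) = 1.16.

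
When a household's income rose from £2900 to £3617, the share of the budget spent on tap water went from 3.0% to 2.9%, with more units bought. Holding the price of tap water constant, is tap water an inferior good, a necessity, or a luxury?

necessity

Quantity rises but the budget share falls as income rises, so 0 < η < 1.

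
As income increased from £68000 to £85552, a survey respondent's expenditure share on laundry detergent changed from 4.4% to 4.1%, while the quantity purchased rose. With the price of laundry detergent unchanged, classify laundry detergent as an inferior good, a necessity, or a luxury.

necessity

Quantity rises but the budget share falls as income rises, so 0 < η < 1.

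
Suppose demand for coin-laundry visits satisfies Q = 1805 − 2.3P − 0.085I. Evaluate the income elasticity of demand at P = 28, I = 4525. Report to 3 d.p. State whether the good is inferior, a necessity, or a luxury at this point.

-0.284 (inferior good)

At P = 28, I = 4525: Q = 1355.975.
Holding P constant, ∂Q/∂I = −0.085.
η_I = (∂Q/∂I)·(I/Q) = -0.085 × (4525/1355.975) = -0.284.
Since η < 0, this is an inferior good.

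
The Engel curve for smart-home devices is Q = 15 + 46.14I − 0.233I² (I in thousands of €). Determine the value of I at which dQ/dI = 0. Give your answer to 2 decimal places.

dQ/dI = 46.14 − 0.466I.
The good is inferior where dQ/dI < 0. Setting dQ/dI = 0 gives I = 46.14 / 0.466 = 99.01.

99.01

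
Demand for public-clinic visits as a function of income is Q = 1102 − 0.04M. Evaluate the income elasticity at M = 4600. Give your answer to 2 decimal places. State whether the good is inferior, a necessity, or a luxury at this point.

At M = 4600: Q = 918.000.
dQ/dM = −0.04.
η = (dQ/dM)·(M/Q) = -0.04 × (4600/918.000) = -0.20.
Since η < 0, the good is an inferior good.

-0.20 (inferior good)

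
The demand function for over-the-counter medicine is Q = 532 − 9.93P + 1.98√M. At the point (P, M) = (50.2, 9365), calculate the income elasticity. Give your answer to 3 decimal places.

At P = 50.2, M = 9365: Q = 225.124.
Holding P constant, ∂Q/∂M = 1.98/(2√M) = 0.0102301.
η_M = (∂Q/∂M)·(M/Q) = 0.0102301 × (9365/225.124) = 0.426.

0.426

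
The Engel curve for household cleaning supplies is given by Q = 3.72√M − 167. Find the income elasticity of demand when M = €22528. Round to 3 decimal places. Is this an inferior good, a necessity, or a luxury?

0.713 (necessity)

At M = 22528: Q = 391.347.
dQ/dM = 3.72/(2√M) = 0.0123923 at this income.
η = (dQ/dM)·(M/Q) = 0.0123923 × (22528/391.347) = 0.713.
Since 0 < η < 1, the good is a necessity.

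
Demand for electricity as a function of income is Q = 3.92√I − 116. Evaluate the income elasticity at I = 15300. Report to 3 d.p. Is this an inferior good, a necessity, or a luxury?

0.657 (necessity)

At I = 15300: Q = 368.877.
dQ/dI = 3.92/(2√I) = 0.0158457 at this income.
η = (dQ/dI)·(I/Q) = 0.0158457 × (15300/368.877) = 0.657.
Since 0 < η < 1, the good is a necessity.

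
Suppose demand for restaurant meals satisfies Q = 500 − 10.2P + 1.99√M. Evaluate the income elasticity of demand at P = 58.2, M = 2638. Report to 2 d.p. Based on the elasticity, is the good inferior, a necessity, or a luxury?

At P = 58.2, M = 2638: Q = 8.569.
Holding P constant, ∂Q/∂M = 1.99/(2√M) = 0.0193725.
η_M = (∂Q/∂M)·(M/Q) = 0.0193725 × (2638/8.569) = 5.96.
Since η > 1, this is a luxury.

5.96 (luxury)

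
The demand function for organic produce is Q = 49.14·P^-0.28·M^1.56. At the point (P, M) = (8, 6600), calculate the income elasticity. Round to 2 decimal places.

1.56

For a multiplicative demand Q = A·P^α·M^β, the income elasticity is β everywhere.
Here β = 1.56, so η = 1.56.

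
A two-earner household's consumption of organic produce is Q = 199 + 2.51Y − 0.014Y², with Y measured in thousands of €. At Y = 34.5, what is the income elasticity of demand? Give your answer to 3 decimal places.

At Y = 34.5: Q = 268.9315.
dQ/dY = 2.51 − 0.028Y = 1.54400.
η = (dQ/dY)·(Y/Q) = 1.54400 × (34.5/268.9315) = 0.198.

0.198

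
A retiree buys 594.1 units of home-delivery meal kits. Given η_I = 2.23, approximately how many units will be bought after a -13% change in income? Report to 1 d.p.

%ΔQ ≈ η × %ΔI = 2.23 × (-13%) = -28.99%.
New Q ≈ 594.1 × (1 − 0.2899) = 421.9.

421.9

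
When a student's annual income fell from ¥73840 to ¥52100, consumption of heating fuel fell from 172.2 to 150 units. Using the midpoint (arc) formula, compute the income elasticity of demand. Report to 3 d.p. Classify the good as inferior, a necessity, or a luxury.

0.399 (necessity)

ΔQ = 150 − 172.2 = -22.2; midpoint Q̄ = (172.2 + 150)/2 = 161.1.
ΔI = 52100 − 73840 = -21740; midpoint Ī = (73840 + 52100)/2 = 62970.
η = (ΔQ/Q̄) ÷ (ΔI/Ī) = (-22.2/161.1) ÷ (-21740/62970) = 0.399.
0 < η < 1 ⇒ necessity.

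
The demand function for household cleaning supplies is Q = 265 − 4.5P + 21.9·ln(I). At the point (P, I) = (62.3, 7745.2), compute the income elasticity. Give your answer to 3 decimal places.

At P = 62.3, I = 7745.2: Q = 180.761.
Holding P constant, ∂Q/∂I = 21.9/I = 0.00282756.
η_I = (∂Q/∂I)·(I/Q) = 0.00282756 × (7745.2/180.761) = 0.121.

0.121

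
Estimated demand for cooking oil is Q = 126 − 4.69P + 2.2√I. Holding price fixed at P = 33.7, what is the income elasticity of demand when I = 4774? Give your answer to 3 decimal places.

At P = 33.7, I = 4774: Q = 119.954.
Holding P constant, ∂Q/∂I = 2.2/(2√I) = 0.0159203.
η_I = (∂Q/∂I)·(I/Q) = 0.0159203 × (4774/119.954) = 0.634.

0.634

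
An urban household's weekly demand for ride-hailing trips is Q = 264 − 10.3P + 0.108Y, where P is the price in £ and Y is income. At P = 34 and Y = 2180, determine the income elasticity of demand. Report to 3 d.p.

At P = 34, Y = 2180: Q = 149.240.
Holding P constant, ∂Q/∂Y = 0.108.
η_Y = (∂Q/∂Y)·(Y/Q) = 0.108 × (2180/149.240) = 1.578.

1.578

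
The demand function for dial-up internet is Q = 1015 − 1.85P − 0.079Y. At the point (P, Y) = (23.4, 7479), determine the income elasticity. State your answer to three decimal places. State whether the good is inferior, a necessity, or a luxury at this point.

At P = 23.4, Y = 7479: Q = 380.869.
Holding P constant, ∂Q/∂Y = −0.079.
η_Y = (∂Q/∂Y)·(Y/Q) = -0.079 × (7479/380.869) = -1.551.
Since η < 0, this is an inferior good.

-1.551 (inferior good)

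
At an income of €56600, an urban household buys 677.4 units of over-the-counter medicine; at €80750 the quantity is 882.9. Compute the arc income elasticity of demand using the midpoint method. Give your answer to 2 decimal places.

ΔQ = 882.9 − 677.4 = 205.5; midpoint Q̄ = (677.4 + 882.9)/2 = 780.15.
ΔI = 80750 − 56600 = 24150; midpoint Ī = (56600 + 80750)/2 = 68675.
η = (ΔQ/Q̄) ÷ (ΔI/Ī) = (205.5/780.15) ÷ (24150/68675) = 0.75.

0.75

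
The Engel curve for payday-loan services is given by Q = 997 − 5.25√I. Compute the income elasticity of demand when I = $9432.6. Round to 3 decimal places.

At I = 9432.6: Q = 487.112.
dQ/dI = -5.25/(2√I) = -0.027028 at this income.
η = (dQ/dI)·(I/Q) = -0.027028 × (9432.6/487.112) = -0.523.

-0.523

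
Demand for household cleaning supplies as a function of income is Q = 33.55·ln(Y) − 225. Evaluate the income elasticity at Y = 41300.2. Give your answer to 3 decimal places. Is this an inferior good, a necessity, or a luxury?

0.255 (necessity)

At Y = 41300.2: Q = 131.590.
dQ/dY = 33.55/Y = 0.000812345 at this income.
η = (dQ/dY)·(Y/Q) = 0.000812345 × (41300.2/131.590) = 0.255.
Since 0 < η < 1, the good is a necessity.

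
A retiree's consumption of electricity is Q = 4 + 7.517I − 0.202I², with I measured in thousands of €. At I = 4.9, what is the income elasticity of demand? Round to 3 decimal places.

At I = 4.9: Q = 35.9833.
dQ/dI = 7.517 − 0.404I = 5.53740.
η = (dQ/dI)·(I/Q) = 5.53740 × (4.9/35.9833) = 0.754.

0.754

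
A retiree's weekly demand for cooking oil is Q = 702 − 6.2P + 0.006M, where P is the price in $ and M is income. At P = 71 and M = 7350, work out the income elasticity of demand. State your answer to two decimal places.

0.14

At P = 71, M = 7350: Q = 305.900.
Holding P constant, ∂Q/∂M = 0.006.
η_M = (∂Q/∂M)·(M/Q) = 0.006 × (7350/305.900) = 0.14.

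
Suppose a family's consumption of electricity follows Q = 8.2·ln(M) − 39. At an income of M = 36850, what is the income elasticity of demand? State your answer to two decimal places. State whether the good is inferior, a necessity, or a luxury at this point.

0.17 (necessity)

At M = 36850: Q = 47.220.
dQ/dM = 8.2/M = 0.000222524 at this income.
η = (dQ/dM)·(M/Q) = 0.000222524 × (36850/47.220) = 0.17.
Since 0 < η < 1, the good is a necessity.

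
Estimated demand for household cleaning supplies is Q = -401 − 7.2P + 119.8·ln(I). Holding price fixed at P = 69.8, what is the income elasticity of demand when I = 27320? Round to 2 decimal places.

At P = 69.8, I = 27320: Q = 320.242.
Holding P constant, ∂Q/∂I = 119.8/I = 0.00438507.
η_I = (∂Q/∂I)·(I/Q) = 0.00438507 × (27320/320.242) = 0.37.

0.37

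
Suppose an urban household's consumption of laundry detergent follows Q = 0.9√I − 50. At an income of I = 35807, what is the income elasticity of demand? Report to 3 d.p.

At I = 35807: Q = 120.305.
dQ/dI = 0.9/(2√I) = 0.00237809 at this income.
η = (dQ/dI)·(I/Q) = 0.00237809 × (35807/120.305) = 0.708.

0.708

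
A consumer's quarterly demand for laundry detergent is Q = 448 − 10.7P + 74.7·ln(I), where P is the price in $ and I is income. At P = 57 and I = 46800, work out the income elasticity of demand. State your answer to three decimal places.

0.116

At P = 57, I = 46800: Q = 641.397.
Holding P constant, ∂Q/∂I = 74.7/I = 0.00159615.
η_I = (∂Q/∂I)·(I/Q) = 0.00159615 × (46800/641.397) = 0.116.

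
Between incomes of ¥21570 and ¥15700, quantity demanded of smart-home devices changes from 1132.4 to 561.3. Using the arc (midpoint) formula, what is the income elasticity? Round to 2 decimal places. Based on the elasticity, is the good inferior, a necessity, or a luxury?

2.14 (luxury)

ΔQ = 561.3 − 1132.4 = -571.1; midpoint Q̄ = (1132.4 + 561.3)/2 = 846.85.
ΔI = 15700 − 21570 = -5870; midpoint Ī = (21570 + 15700)/2 = 18635.
η = (ΔQ/Q̄) ÷ (ΔI/Ī) = (-571.1/846.85) ÷ (-5870/18635) = 2.14.
η > 1 ⇒ luxury.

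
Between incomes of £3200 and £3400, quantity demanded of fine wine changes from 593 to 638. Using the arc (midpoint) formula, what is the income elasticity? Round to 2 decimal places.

1.21

ΔQ = 638 − 593 = 45; midpoint Q̄ = (593 + 638)/2 = 615.5.
ΔI = 3400 − 3200 = 200; midpoint Ī = (3200 + 3400)/2 = 3300.
η = (ΔQ/Q̄) ÷ (ΔI/Ī) = (45/615.5) ÷ (200/3300) = 1.21.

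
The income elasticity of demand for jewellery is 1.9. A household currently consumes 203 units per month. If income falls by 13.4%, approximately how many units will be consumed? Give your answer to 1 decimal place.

151.3

%ΔQ ≈ η × %ΔI = 1.9 × (-13.4%) = -25.46%.
New Q ≈ 203 × (1 − 0.2546) = 151.3.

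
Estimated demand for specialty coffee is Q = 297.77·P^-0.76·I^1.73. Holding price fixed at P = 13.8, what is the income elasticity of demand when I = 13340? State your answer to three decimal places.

For a multiplicative demand Q = A·P^α·I^β, the income elasticity is β everywhere.
Here β = 1.73, so η = 1.730.

1.730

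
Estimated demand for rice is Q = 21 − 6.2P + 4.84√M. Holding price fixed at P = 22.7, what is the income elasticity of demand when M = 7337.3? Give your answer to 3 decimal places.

At P = 22.7, M = 7337.3: Q = 294.845.
Holding P constant, ∂Q/∂M = 4.84/(2√M) = 0.0282519.
η_M = (∂Q/∂M)·(M/Q) = 0.0282519 × (7337.3/294.845) = 0.703.

0.703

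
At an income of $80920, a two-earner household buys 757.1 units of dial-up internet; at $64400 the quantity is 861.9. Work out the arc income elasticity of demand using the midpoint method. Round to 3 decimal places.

ΔQ = 861.9 − 757.1 = 104.8; midpoint Q̄ = (757.1 + 861.9)/2 = 809.5.
ΔI = 64400 − 80920 = -16520; midpoint Ī = (80920 + 64400)/2 = 72660.
η = (ΔQ/Q̄) ÷ (ΔI/Ī) = (104.8/809.5) ÷ (-16520/72660) = -0.569.

-0.569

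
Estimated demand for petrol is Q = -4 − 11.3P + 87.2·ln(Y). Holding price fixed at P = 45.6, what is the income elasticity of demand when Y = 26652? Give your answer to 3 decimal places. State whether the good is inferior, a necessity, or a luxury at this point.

At P = 45.6, Y = 26652: Q = 369.342.
Holding P constant, ∂Q/∂Y = 87.2/Y = 0.0032718.
η_Y = (∂Q/∂Y)·(Y/Q) = 0.0032718 × (26652/369.342) = 0.236.
Since 0 < η < 1, this is a necessity.

0.236 (necessity)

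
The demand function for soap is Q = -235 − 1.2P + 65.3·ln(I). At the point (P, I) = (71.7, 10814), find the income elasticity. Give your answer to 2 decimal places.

0.23

At P = 71.7, I = 10814: Q = 285.505.
Holding P constant, ∂Q/∂I = 65.3/I = 0.00603847.
η_I = (∂Q/∂I)·(I/Q) = 0.00603847 × (10814/285.505) = 0.23.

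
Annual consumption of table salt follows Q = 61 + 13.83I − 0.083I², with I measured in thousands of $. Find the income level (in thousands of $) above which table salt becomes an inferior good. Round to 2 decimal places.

dQ/dI = 13.83 − 0.166I.
The good is inferior where dQ/dI < 0. Setting dQ/dI = 0 gives I = 13.83 / 0.166 = 83.31.

83.31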